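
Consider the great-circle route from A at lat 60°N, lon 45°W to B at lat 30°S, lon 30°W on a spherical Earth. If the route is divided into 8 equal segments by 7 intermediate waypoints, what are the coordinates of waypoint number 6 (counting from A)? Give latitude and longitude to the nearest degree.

The haversine formula gives a central angle δ ≈ 1.586 rad (90.8°) between the endpoints.
Interpolate at f = 6/8 with slerp weights a = sin((1−f)δ)/sin δ ≈ 0.386, b = sin(fδ)/sin δ ≈ 0.928.
p = a·p₁ + b·p₂ ≈ (0.833, -0.538, -0.130); φ = arcsin(p_z) ≈ -7.45°, λ = atan2(p_y, p_x) ≈ -32.89°.

≈ lat 7°S, lon 33°W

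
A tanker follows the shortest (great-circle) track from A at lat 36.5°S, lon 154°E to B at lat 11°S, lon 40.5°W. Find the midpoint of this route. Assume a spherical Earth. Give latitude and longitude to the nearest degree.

≈ lat 70°S, lon 85°W

The haversine formula gives a central angle δ ≈ 2.279 rad (130.6°) between the endpoints.
Interpolate at f = 1/2 with slerp weights a = sin((1−f)δ)/sin δ ≈ 1.196, b = sin(fδ)/sin δ ≈ 1.196.
p = a·p₁ + b·p₂ ≈ (0.029, -0.341, -0.940); φ = arcsin(p_z) ≈ -69.99°, λ = atan2(p_y, p_x) ≈ -85.20°.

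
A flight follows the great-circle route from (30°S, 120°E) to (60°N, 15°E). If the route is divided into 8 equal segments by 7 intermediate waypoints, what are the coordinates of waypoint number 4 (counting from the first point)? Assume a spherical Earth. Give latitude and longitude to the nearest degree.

The haversine formula gives a central angle δ ≈ 2.147 rad (123.0°) between the endpoints.
Interpolate at f = 4/8 with slerp weights a = sin((1−f)δ)/sin δ ≈ 1.048, b = sin(fδ)/sin δ ≈ 1.048.
p = a·p₁ + b·p₂ ≈ (0.052, 0.922, 0.384); φ = arcsin(p_z) ≈ 22.57°, λ = atan2(p_y, p_x) ≈ 86.75°.

≈ (23°N, 87°E)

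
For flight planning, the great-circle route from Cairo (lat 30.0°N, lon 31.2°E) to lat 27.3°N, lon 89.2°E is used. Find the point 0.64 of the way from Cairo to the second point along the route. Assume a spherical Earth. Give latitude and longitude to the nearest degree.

≈ lat 31°N, lon 69°E

Convert each endpoint to a unit vector on the sphere (x = cos φ cos λ, y = cos φ sin λ, z = sin φ).
The central angle between the endpoints is δ = arccos(p₁·p₂) ≈ 0.880 rad (50.4°).
Interpolate at f = 0.64 with slerp weights a = sin((1−f)δ)/sin δ ≈ 0.404, b = sin(fδ)/sin δ ≈ 0.693.
p = a·p₁ + b·p₂ ≈ (0.308, 0.797, 0.520); φ = arcsin(p_z) ≈ 31.32°, λ = atan2(p_y, p_x) ≈ 68.87°.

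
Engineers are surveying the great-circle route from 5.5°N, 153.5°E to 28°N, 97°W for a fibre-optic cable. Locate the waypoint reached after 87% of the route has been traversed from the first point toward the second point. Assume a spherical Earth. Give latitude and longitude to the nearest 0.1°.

Convert each endpoint to a unit vector on the sphere (x = cos φ cos λ, y = cos φ sin λ, z = sin φ).
The central angle between the endpoints is δ = arccos(p₁·p₂) ≈ 1.822 rad (104.4°).
Interpolate at f = 0.87 with slerp weights a = sin((1−f)δ)/sin δ ≈ 0.242, b = sin(fδ)/sin δ ≈ 1.032.
p = a·p₁ + b·p₂ ≈ (-0.327, -0.797, 0.508); φ = arcsin(p_z) ≈ 30.52°, λ = atan2(p_y, p_x) ≈ -112.30°.

≈ 30.5°N, 112.3°W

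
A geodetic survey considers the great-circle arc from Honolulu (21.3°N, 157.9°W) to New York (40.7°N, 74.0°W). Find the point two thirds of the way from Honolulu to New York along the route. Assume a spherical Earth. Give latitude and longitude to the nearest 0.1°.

≈ (41.6°N, 106.0°W)

From cos δ = sin φ₁ sin φ₂ + cos φ₁ cos φ₂ cos Δλ, the central angle is δ ≈ 1.254 rad (71.8°).
Interpolate at f = 2/3 with slerp weights a = sin((1−f)δ)/sin δ ≈ 0.427, b = sin(fδ)/sin δ ≈ 0.781.
p = a·p₁ + b·p₂ ≈ (-0.206, -0.719, 0.664); φ = arcsin(p_z) ≈ 41.63°, λ = atan2(p_y, p_x) ≈ -105.96°.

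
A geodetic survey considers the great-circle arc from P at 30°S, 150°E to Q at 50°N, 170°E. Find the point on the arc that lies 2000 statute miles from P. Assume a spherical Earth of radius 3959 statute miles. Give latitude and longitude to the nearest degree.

≈ 2°S, 156°E

Convert each endpoint to a unit vector on the sphere (x = cos φ cos λ, y = cos φ sin λ, z = sin φ).
The central angle between the endpoints is δ = arccos(p₁·p₂) ≈ 1.430 rad (81.9°). The total great-circle distance is δ·R ≈ 1.430 × 3959 ≈ 5662 mi, so the target fraction is f = 2000/5662 ≈ 0.353.
Interpolate at f ≈ 0.353 with slerp weights a = sin((1−f)δ)/sin δ ≈ 0.807, b = sin(fδ)/sin δ ≈ 0.489.
p = a·p₁ + b·p₂ ≈ (-0.914, 0.404, -0.029); φ = arcsin(p_z) ≈ -1.66°, λ = atan2(p_y, p_x) ≈ 156.17°.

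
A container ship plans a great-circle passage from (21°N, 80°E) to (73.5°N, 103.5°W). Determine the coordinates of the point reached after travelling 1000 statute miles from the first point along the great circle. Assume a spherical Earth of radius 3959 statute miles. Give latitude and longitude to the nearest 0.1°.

From cos δ = sin φ₁ sin φ₂ + cos φ₁ cos φ₂ cos Δλ, the central angle is δ ≈ 1.492 rad (85.5°). The total great-circle distance is δ·R ≈ 1.492 × 3959 ≈ 5906 mi, so the target fraction is f = 1000/5906 ≈ 0.169.
Interpolate at f ≈ 0.169 with slerp weights a = sin((1−f)δ)/sin δ ≈ 0.948, b = sin(fδ)/sin δ ≈ 0.251.
p = a·p₁ + b·p₂ ≈ (0.137, 0.803, 0.580); φ = arcsin(p_z) ≈ 35.47°, λ = atan2(p_y, p_x) ≈ 80.31°.

≈ (35.5°N, 80.3°E)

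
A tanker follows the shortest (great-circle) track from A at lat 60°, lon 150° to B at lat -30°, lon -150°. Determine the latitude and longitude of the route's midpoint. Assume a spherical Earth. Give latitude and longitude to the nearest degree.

≈ lat 17°, lon -171°

From cos δ = sin φ₁ sin φ₂ + cos φ₁ cos φ₂ cos Δλ, the central angle is δ ≈ 1.789 rad (102.5°).
Interpolate at f = 1/2 with slerp weights a = sin((1−f)δ)/sin δ ≈ 0.799, b = sin(fδ)/sin δ ≈ 0.799.
p = a·p₁ + b·p₂ ≈ (-0.945, -0.146, 0.292); φ = arcsin(p_z) ≈ 17.00°, λ = atan2(p_y, p_x) ≈ -171.21°.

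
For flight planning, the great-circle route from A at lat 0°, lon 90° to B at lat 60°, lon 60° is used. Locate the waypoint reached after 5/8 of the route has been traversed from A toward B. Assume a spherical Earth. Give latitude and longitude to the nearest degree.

Write both endpoints as unit vectors p₁, p₂ with components (cos φ cos λ, cos φ sin λ, sin φ).
The central angle between the endpoints is δ = arccos(p₁·p₂) ≈ 1.123 rad (64.3°).
Interpolate at f = 5/8 with slerp weights a = sin((1−f)δ)/sin δ ≈ 0.453, b = sin(fδ)/sin δ ≈ 0.716.
p = a·p₁ + b·p₂ ≈ (0.179, 0.764, 0.620); φ = arcsin(p_z) ≈ 38.34°, λ = atan2(p_y, p_x) ≈ 76.80°.

≈ lat 38°, lon 77°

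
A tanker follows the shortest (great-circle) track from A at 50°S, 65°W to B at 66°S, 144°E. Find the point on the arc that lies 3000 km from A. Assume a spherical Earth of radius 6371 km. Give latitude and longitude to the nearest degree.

≈ 75°S, 88°W

Convert each endpoint to a unit vector on the sphere (x = cos φ cos λ, y = cos φ sin λ, z = sin φ).
The central angle between the endpoints is δ = arccos(p₁·p₂) ≈ 1.080 rad (61.9°). The total great-circle distance is δ·R ≈ 1.080 × 6371 ≈ 6882 km, so the target fraction is f = 3000/6882 ≈ 0.436.
Interpolate at f ≈ 0.436 with slerp weights a = sin((1−f)δ)/sin δ ≈ 0.649, b = sin(fδ)/sin δ ≈ 0.514.
p = a·p₁ + b·p₂ ≈ (0.007, -0.255, -0.967); φ = arcsin(p_z) ≈ -75.22°, λ = atan2(p_y, p_x) ≈ -88.43°.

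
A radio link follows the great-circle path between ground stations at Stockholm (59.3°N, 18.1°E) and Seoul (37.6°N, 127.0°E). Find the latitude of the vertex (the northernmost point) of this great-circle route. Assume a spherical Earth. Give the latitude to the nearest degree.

≈ 65°N

The great circle lies in the plane with unit normal n̂ = (p₁ × p₂)/|p₁ × p₂|.
Here n̂_z ≈ +0.416; the vertex latitude is φ_max = arccos|n̂_z| ≈ 65.4°.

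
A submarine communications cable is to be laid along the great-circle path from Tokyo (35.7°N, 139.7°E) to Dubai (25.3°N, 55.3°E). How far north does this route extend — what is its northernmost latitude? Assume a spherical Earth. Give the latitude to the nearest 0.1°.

The great circle lies in the plane with unit normal n̂ = (p₁ × p₂)/|p₁ × p₂|.
Here n̂_z ≈ -0.772; the vertex latitude is φ_max = arccos|n̂_z| ≈ 39.5°.
Check via Clairaut: cos φ_max = |cos φ₁| · sin C = cos(35.7°)·sin(71.8°) ≈ 0.772, again giving ≈ 39.5°.

≈ 39.5°N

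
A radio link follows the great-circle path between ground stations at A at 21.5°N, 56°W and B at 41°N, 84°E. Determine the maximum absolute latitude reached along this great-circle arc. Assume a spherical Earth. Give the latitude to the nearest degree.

The great circle lies in the plane with unit normal n̂ = (p₁ × p₂)/|p₁ × p₂|.
Here n̂_z ≈ +0.473; the vertex latitude is φ_max = arccos|n̂_z| ≈ 61.8°.
Check via Clairaut: cos φ_max = |cos φ₁| · sin C = cos(21.5°)·sin(30.5°) ≈ 0.473, again giving ≈ 61.8°.

≈ 62°N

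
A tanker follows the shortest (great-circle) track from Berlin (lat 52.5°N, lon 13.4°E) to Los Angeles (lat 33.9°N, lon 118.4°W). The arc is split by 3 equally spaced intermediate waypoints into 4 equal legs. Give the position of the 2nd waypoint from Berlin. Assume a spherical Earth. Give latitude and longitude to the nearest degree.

The haversine formula gives a central angle δ ≈ 1.465 rad (83.9°) between the endpoints.
Interpolate at f = 2/4 with slerp weights a = sin((1−f)δ)/sin δ ≈ 0.672, b = sin(fδ)/sin δ ≈ 0.672.
p = a·p₁ + b·p₂ ≈ (0.133, -0.396, 0.909); φ = arcsin(p_z) ≈ 65.31°, λ = atan2(p_y, p_x) ≈ -71.47°.

≈ lat 65°N, lon 71°W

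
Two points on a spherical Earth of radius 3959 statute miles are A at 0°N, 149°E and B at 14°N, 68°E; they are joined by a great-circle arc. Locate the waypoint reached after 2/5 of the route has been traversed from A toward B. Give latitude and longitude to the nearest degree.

≈ 8°N, 117°E

From cos δ = sin φ₁ sin φ₂ + cos φ₁ cos φ₂ cos Δλ, the central angle is δ ≈ 1.418 rad (81.3°).
Interpolate at f = 2/5 with slerp weights a = sin((1−f)δ)/sin δ ≈ 0.761, b = sin(fδ)/sin δ ≈ 0.544.
p = a·p₁ + b·p₂ ≈ (-0.454, 0.881, 0.132); φ = arcsin(p_z) ≈ 7.56°, λ = atan2(p_y, p_x) ≈ 117.29°.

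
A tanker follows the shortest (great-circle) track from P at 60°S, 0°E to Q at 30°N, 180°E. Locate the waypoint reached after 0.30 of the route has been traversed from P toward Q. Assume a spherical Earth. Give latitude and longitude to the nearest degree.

The haversine formula gives a central angle δ ≈ 2.618 rad (150.0°) between the endpoints.
Interpolate at f = 0.30 with slerp weights a = sin((1−f)δ)/sin δ ≈ 1.932, b = sin(fδ)/sin δ ≈ 1.414.
p = a·p₁ + b·p₂ ≈ (-0.259, 0.000, -0.966); φ = arcsin(p_z) ≈ -75.00°, λ = atan2(p_y, p_x) ≈ 180.00°.

≈ 75°S, 180°E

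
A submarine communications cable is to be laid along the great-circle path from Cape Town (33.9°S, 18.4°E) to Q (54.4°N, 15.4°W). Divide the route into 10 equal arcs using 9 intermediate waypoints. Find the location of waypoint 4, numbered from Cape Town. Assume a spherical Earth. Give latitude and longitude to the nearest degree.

≈ (2°N, 7°E)

Convert each endpoint to a unit vector on the sphere (x = cos φ cos λ, y = cos φ sin λ, z = sin φ).
The central angle between the endpoints is δ = arccos(p₁·p₂) ≈ 1.623 rad (93.0°).
Interpolate at f = 4/10 with slerp weights a = sin((1−f)δ)/sin δ ≈ 0.828, b = sin(fδ)/sin δ ≈ 0.605.
p = a·p₁ + b·p₂ ≈ (0.992, 0.123, 0.030); φ = arcsin(p_z) ≈ 1.74°, λ = atan2(p_y, p_x) ≈ 7.09°.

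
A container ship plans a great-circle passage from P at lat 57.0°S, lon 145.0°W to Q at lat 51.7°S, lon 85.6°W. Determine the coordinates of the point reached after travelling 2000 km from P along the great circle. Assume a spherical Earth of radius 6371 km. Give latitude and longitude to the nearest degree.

From cos δ = sin φ₁ sin φ₂ + cos φ₁ cos φ₂ cos Δλ, the central angle is δ ≈ 0.592 rad (33.9°). The total great-circle distance is δ·R ≈ 0.592 × 6371 ≈ 3770 km, so the target fraction is f = 2000/3770 ≈ 0.531.
Interpolate at f ≈ 0.531 with slerp weights a = sin((1−f)δ)/sin δ ≈ 0.492, b = sin(fδ)/sin δ ≈ 0.554.
p = a·p₁ + b·p₂ ≈ (-0.193, -0.496, -0.847); φ = arcsin(p_z) ≈ -57.86°, λ = atan2(p_y, p_x) ≈ -111.27°.

≈ lat 58°S, lon 111°W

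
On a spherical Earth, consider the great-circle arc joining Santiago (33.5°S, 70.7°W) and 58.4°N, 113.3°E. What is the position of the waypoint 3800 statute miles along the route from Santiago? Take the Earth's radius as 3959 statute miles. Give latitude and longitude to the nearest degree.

≈ 21°N, 75°W

Write both endpoints as unit vectors p₁, p₂ with components (cos φ cos λ, cos φ sin λ, sin φ).
The central angle between the endpoints is δ = arccos(p₁·p₂) ≈ 2.704 rad (155.0°). The total great-circle distance is δ·R ≈ 2.704 × 3959 ≈ 10707 mi, so the target fraction is f = 3800/10707 ≈ 0.355.
Interpolate at f ≈ 0.355 with slerp weights a = sin((1−f)δ)/sin δ ≈ 2.327, b = sin(fδ)/sin δ ≈ 1.935.
p = a·p₁ + b·p₂ ≈ (0.240, -0.900, 0.364); φ = arcsin(p_z) ≈ 21.34°, λ = atan2(p_y, p_x) ≈ -75.05°.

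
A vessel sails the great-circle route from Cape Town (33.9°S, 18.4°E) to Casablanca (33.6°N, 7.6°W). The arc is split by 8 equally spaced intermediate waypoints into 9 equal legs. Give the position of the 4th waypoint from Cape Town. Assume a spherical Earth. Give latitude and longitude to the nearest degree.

≈ (4°S, 7°E)

From cos δ = sin φ₁ sin φ₂ + cos φ₁ cos φ₂ cos Δλ, the central angle is δ ≈ 1.253 rad (71.8°).
Interpolate at f = 4/9 with slerp weights a = sin((1−f)δ)/sin δ ≈ 0.675, b = sin(fδ)/sin δ ≈ 0.556.
p = a·p₁ + b·p₂ ≈ (0.991, 0.116, -0.069); φ = arcsin(p_z) ≈ -3.93°, λ = atan2(p_y, p_x) ≈ 6.65°.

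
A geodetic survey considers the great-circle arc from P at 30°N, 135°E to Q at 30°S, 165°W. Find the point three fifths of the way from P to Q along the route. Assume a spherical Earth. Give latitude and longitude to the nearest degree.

Convert each endpoint to a unit vector on the sphere (x = cos φ cos λ, y = cos φ sin λ, z = sin φ).
The central angle between the endpoints is δ = arccos(p₁·p₂) ≈ 1.445 rad (82.8°).
Interpolate at f = 3/5 with slerp weights a = sin((1−f)δ)/sin δ ≈ 0.551, b = sin(fδ)/sin δ ≈ 0.769.
p = a·p₁ + b·p₂ ≈ (-0.980, 0.165, -0.109); φ = arcsin(p_z) ≈ -6.25°, λ = atan2(p_y, p_x) ≈ 170.44°.

≈ 6°S, 170°E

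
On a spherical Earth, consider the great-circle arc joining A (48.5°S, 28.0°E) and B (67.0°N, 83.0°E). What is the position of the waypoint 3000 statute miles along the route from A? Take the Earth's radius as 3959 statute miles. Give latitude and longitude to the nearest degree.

Write both endpoints as unit vectors p₁, p₂ with components (cos φ cos λ, cos φ sin λ, sin φ).
The central angle between the endpoints is δ = arccos(p₁·p₂) ≈ 2.142 rad (122.7°). The total great-circle distance is δ·R ≈ 2.142 × 3959 ≈ 8481 mi, so the target fraction is f = 3000/8481 ≈ 0.354.
Interpolate at f ≈ 0.354 with slerp weights a = sin((1−f)δ)/sin δ ≈ 1.168, b = sin(fδ)/sin δ ≈ 0.817.
p = a·p₁ + b·p₂ ≈ (0.722, 0.680, -0.123); φ = arcsin(p_z) ≈ -7.06°, λ = atan2(p_y, p_x) ≈ 43.28°.

≈ (7°S, 43°E)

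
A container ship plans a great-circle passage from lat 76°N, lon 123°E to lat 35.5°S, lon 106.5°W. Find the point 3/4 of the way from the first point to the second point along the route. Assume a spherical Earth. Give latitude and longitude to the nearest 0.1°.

Write both endpoints as unit vectors p₁, p₂ with components (cos φ cos λ, cos φ sin λ, sin φ).
The central angle between the endpoints is δ = arccos(p₁·p₂) ≈ 2.334 rad (133.7°).
Interpolate at f = 3/4 with slerp weights a = sin((1−f)δ)/sin δ ≈ 0.763, b = sin(fδ)/sin δ ≈ 1.362.
p = a·p₁ + b·p₂ ≈ (-0.415, -0.908, -0.051); φ = arcsin(p_z) ≈ -2.91°, λ = atan2(p_y, p_x) ≈ -114.57°.

≈ lat 2.9°S, lon 114.6°W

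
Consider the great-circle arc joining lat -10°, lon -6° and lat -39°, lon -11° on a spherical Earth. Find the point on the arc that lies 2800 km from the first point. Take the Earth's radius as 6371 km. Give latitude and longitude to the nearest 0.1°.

≈ lat -34.9°, lon -10.1°

Convert each endpoint to a unit vector on the sphere (x = cos φ cos λ, y = cos φ sin λ, z = sin φ).
The central angle between the endpoints is δ = arccos(p₁·p₂) ≈ 0.512 rad (29.3°). The total great-circle distance is δ·R ≈ 0.512 × 6371 ≈ 3263 km, so the target fraction is f = 2800/3263 ≈ 0.858.
Interpolate at f ≈ 0.858 with slerp weights a = sin((1−f)δ)/sin δ ≈ 0.148, b = sin(fδ)/sin δ ≈ 0.868.
p = a·p₁ + b·p₂ ≈ (0.807, -0.144, -0.572); φ = arcsin(p_z) ≈ -34.90°, λ = atan2(p_y, p_x) ≈ -10.11°.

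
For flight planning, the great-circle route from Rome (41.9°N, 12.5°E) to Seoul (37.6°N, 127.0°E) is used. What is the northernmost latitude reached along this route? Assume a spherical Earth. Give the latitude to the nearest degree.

≈ 57°N

The great circle lies in the plane with unit normal n̂ = (p₁ × p₂)/|p₁ × p₂|.
Here n̂_z ≈ +0.544; the vertex latitude is φ_max = arccos|n̂_z| ≈ 57.1°.
Check via Clairaut: cos φ_max = |cos φ₁| · sin C = cos(41.9°)·sin(46.9°) ≈ 0.544, again giving ≈ 57.1°.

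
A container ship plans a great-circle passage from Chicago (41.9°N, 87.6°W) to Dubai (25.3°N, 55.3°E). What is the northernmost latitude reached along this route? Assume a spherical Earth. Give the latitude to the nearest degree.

≈ 65°N

The great circle lies in the plane with unit normal n̂ = (p₁ × p₂)/|p₁ × p₂|.
Here n̂_z ≈ +0.419; the vertex latitude is φ_max = arccos|n̂_z| ≈ 65.2°.
Check via Clairaut: cos φ_max = |cos φ₁| · sin C = cos(41.9°)·sin(34.3°) ≈ 0.419, again giving ≈ 65.2°.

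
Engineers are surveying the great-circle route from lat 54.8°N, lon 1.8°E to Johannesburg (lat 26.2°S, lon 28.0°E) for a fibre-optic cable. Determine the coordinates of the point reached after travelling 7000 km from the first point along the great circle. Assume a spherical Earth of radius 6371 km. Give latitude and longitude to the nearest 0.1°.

The haversine formula gives a central angle δ ≈ 1.467 rad (84.1°) between the endpoints. The total great-circle distance is δ·R ≈ 1.467 × 6371 ≈ 9348 km, so the target fraction is f = 7000/9348 ≈ 0.749.
Interpolate at f ≈ 0.749 with slerp weights a = sin((1−f)δ)/sin δ ≈ 0.362, b = sin(fδ)/sin δ ≈ 0.895.
p = a·p₁ + b·p₂ ≈ (0.918, 0.384, -0.099); φ = arcsin(p_z) ≈ -5.70°, λ = atan2(p_y, p_x) ≈ 22.68°.

≈ lat 5.7°S, lon 22.7°E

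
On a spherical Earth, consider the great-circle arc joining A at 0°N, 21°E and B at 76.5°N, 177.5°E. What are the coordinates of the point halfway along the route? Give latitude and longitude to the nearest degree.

≈ 51°N, 28°E

From cos δ = sin φ₁ sin φ₂ + cos φ₁ cos φ₂ cos Δλ, the central angle is δ ≈ 1.787 rad (102.4°).
Interpolate at f = 1/2 with slerp weights a = sin((1−f)δ)/sin δ ≈ 0.798, b = sin(fδ)/sin δ ≈ 0.798.
p = a·p₁ + b·p₂ ≈ (0.559, 0.294, 0.776); φ = arcsin(p_z) ≈ 50.86°, λ = atan2(p_y, p_x) ≈ 27.75°.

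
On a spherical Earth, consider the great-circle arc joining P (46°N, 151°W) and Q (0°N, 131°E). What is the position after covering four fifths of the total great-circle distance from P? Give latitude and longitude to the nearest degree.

≈ (12°N, 142°E)

Write both endpoints as unit vectors p₁, p₂ with components (cos φ cos λ, cos φ sin λ, sin φ).
The central angle between the endpoints is δ = arccos(p₁·p₂) ≈ 1.426 rad (81.7°).
Interpolate at f = 4/5 with slerp weights a = sin((1−f)δ)/sin δ ≈ 0.284, b = sin(fδ)/sin δ ≈ 0.919.
p = a·p₁ + b·p₂ ≈ (-0.775, 0.597, 0.205); φ = arcsin(p_z) ≈ 11.80°, λ = atan2(p_y, p_x) ≈ 142.38°.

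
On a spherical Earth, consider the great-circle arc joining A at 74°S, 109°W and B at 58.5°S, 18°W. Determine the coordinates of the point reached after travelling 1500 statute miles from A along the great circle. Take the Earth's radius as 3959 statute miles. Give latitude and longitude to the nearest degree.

Write both endpoints as unit vectors p₁, p₂ with components (cos φ cos λ, cos φ sin λ, sin φ).
The central angle between the endpoints is δ = arccos(p₁·p₂) ≈ 0.614 rad (35.2°). The total great-circle distance is δ·R ≈ 0.614 × 3959 ≈ 2433 mi, so the target fraction is f = 1500/2433 ≈ 0.617.
Interpolate at f ≈ 0.617 with slerp weights a = sin((1−f)δ)/sin δ ≈ 0.405, b = sin(fδ)/sin δ ≈ 0.642.
p = a·p₁ + b·p₂ ≈ (0.282, -0.209, -0.936); φ = arcsin(p_z) ≈ -69.42°, λ = atan2(p_y, p_x) ≈ -36.51°.

≈ 69°S, 37°W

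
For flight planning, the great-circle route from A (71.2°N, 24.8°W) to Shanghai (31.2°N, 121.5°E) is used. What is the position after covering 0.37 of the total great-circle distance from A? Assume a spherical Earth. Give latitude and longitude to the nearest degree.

≈ (76°N, 88°E)

Write both endpoints as unit vectors p₁, p₂ with components (cos φ cos λ, cos φ sin λ, sin φ).
The central angle between the endpoints is δ = arccos(p₁·p₂) ≈ 1.307 rad (74.9°).
Interpolate at f = 0.37 with slerp weights a = sin((1−f)δ)/sin δ ≈ 0.760, b = sin(fδ)/sin δ ≈ 0.482.
p = a·p₁ + b·p₂ ≈ (0.007, 0.249, 0.969); φ = arcsin(p_z) ≈ 75.60°, λ = atan2(p_y, p_x) ≈ 88.38°.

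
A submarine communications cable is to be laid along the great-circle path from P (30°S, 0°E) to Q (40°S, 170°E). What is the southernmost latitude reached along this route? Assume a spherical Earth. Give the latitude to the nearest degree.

≈ 83°S

The great circle lies in the plane with unit normal n̂ = (p₁ × p₂)/|p₁ × p₂|.
Here n̂_z ≈ +0.122; the vertex latitude is φ_max = arccos|n̂_z| ≈ 83.0°.
Check via Clairaut: cos φ_max = |cos φ₁| · sin C = cos(30.0°)·sin(171.9°) ≈ 0.122, again giving ≈ 83.0°.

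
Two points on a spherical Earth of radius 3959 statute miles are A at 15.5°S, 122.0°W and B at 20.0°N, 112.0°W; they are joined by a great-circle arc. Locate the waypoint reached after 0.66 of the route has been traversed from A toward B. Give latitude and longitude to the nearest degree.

≈ 8°N, 116°W

The haversine formula gives a central angle δ ≈ 0.643 rad (36.8°) between the endpoints.
Interpolate at f = 0.66 with slerp weights a = sin((1−f)δ)/sin δ ≈ 0.362, b = sin(fδ)/sin δ ≈ 0.687.
p = a·p₁ + b·p₂ ≈ (-0.426, -0.894, 0.138); φ = arcsin(p_z) ≈ 7.94°, λ = atan2(p_y, p_x) ≈ -115.50°.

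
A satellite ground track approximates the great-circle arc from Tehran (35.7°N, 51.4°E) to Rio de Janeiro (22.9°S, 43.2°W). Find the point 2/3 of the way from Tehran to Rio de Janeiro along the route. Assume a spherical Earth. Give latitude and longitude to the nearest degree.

From cos δ = sin φ₁ sin φ₂ + cos φ₁ cos φ₂ cos Δλ, the central angle is δ ≈ 1.862 rad (106.7°).
Interpolate at f = 2/3 with slerp weights a = sin((1−f)δ)/sin δ ≈ 0.607, b = sin(fδ)/sin δ ≈ 0.988.
p = a·p₁ + b·p₂ ≈ (0.971, -0.238, -0.030); φ = arcsin(p_z) ≈ -1.72°, λ = atan2(p_y, p_x) ≈ -13.75°.

≈ 2°S, 14°W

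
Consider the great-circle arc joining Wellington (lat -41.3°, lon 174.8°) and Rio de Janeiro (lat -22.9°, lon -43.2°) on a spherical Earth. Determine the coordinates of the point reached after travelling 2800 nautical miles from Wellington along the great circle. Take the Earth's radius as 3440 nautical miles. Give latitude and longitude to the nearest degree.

≈ lat -63°, lon -112°

Convert each endpoint to a unit vector on the sphere (x = cos φ cos λ, y = cos φ sin λ, z = sin φ).
The central angle between the endpoints is δ = arccos(p₁·p₂) ≈ 1.863 rad (106.8°). The total great-circle distance is δ·R ≈ 1.863 × 3440 ≈ 6410 nmi, so the target fraction is f = 2800/6410 ≈ 0.437.
Interpolate at f ≈ 0.437 with slerp weights a = sin((1−f)δ)/sin δ ≈ 0.906, b = sin(fδ)/sin δ ≈ 0.759.
p = a·p₁ + b·p₂ ≈ (-0.168, -0.417, -0.893); φ = arcsin(p_z) ≈ -63.28°, λ = atan2(p_y, p_x) ≈ -111.91°.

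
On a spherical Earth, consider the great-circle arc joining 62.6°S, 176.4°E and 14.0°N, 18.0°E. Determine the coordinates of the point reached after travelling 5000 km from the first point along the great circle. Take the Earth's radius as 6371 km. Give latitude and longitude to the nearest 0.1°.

Write both endpoints as unit vectors p₁, p₂ with components (cos φ cos λ, cos φ sin λ, sin φ).
The central angle between the endpoints is δ = arccos(p₁·p₂) ≈ 2.252 rad (129.0°). The total great-circle distance is δ·R ≈ 2.252 × 6371 ≈ 14349 km, so the target fraction is f = 5000/14349 ≈ 0.348.
Interpolate at f ≈ 0.348 with slerp weights a = sin((1−f)δ)/sin δ ≈ 1.281, b = sin(fδ)/sin δ ≈ 0.910.
p = a·p₁ + b·p₂ ≈ (0.251, 0.310, -0.917); φ = arcsin(p_z) ≈ -66.48°, λ = atan2(p_y, p_x) ≈ 50.94°.

≈ 66.5°S, 50.9°E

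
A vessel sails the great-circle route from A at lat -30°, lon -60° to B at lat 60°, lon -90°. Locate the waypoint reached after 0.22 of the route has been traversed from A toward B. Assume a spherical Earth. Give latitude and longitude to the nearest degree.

Write both endpoints as unit vectors p₁, p₂ with components (cos φ cos λ, cos φ sin λ, sin φ).
The central angle between the endpoints is δ = arccos(p₁·p₂) ≈ 1.629 rad (93.3°).
Interpolate at f = 0.22 with slerp weights a = sin((1−f)δ)/sin δ ≈ 0.957, b = sin(fδ)/sin δ ≈ 0.351.
p = a·p₁ + b·p₂ ≈ (0.414, -0.893, -0.174); φ = arcsin(p_z) ≈ -10.03°, λ = atan2(p_y, p_x) ≈ -65.12°.

≈ lat -10°, lon -65°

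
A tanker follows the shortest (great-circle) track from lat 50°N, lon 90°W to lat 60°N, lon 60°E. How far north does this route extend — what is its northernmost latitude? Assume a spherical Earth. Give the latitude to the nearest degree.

≈ 80°N

The great circle lies in the plane with unit normal n̂ = (p₁ × p₂)/|p₁ × p₂|.
Here n̂_z ≈ +0.174; the vertex latitude is φ_max = arccos|n̂_z| ≈ 80.0°.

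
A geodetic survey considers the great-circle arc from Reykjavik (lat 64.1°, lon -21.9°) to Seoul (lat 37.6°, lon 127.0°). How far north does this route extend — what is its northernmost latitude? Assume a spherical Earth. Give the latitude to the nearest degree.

≈ 79°

The great circle lies in the plane with unit normal n̂ = (p₁ × p₂)/|p₁ × p₂|.
Here n̂_z ≈ +0.185; the vertex latitude is φ_max = arccos|n̂_z| ≈ 79.4°.
Check via Clairaut: cos φ_max = |cos φ₁| · sin C = cos(64.1°)·sin(25.0°) ≈ 0.185, again giving ≈ 79.4°.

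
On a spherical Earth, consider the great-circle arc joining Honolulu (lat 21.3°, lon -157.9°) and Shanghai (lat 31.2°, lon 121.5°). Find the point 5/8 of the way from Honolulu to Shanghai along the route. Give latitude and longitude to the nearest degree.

≈ lat 34°, lon 153°

Convert each endpoint to a unit vector on the sphere (x = cos φ cos λ, y = cos φ sin λ, z = sin φ).
The central angle between the endpoints is δ = arccos(p₁·p₂) ≈ 1.247 rad (71.4°).
Interpolate at f = 5/8 with slerp weights a = sin((1−f)δ)/sin δ ≈ 0.475, b = sin(fδ)/sin δ ≈ 0.741.
p = a·p₁ + b·p₂ ≈ (-0.742, 0.374, 0.557); φ = arcsin(p_z) ≈ 33.83°, λ = atan2(p_y, p_x) ≈ 153.24°.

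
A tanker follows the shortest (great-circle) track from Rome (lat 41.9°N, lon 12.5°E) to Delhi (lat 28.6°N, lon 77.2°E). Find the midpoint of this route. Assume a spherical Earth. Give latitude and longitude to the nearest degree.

≈ lat 40°N, lon 48°E

Convert each endpoint to a unit vector on the sphere (x = cos φ cos λ, y = cos φ sin λ, z = sin φ).
The central angle between the endpoints is δ = arccos(p₁·p₂) ≈ 0.929 rad (53.2°).
Interpolate at f = 1/2 with slerp weights a = sin((1−f)δ)/sin δ ≈ 0.559, b = sin(fδ)/sin δ ≈ 0.559.
p = a·p₁ + b·p₂ ≈ (0.515, 0.569, 0.641); φ = arcsin(p_z) ≈ 39.88°, λ = atan2(p_y, p_x) ≈ 47.84°.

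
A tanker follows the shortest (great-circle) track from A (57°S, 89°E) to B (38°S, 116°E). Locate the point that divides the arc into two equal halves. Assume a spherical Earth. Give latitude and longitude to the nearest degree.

Convert each endpoint to a unit vector on the sphere (x = cos φ cos λ, y = cos φ sin λ, z = sin φ).
The central angle between the endpoints is δ = arccos(p₁·p₂) ≈ 0.454 rad (26.0°).
Interpolate at f = 1/2 with slerp weights a = sin((1−f)δ)/sin δ ≈ 0.513, b = sin(fδ)/sin δ ≈ 0.513.
p = a·p₁ + b·p₂ ≈ (-0.172, 0.643, -0.746); φ = arcsin(p_z) ≈ -48.27°, λ = atan2(p_y, p_x) ≈ 105.01°.

≈ (48°S, 105°E)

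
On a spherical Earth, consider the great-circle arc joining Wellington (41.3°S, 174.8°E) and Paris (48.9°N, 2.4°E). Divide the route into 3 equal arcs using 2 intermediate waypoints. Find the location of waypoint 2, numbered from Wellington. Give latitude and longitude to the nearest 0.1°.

Write both endpoints as unit vectors p₁, p₂ with components (cos φ cos λ, cos φ sin λ, sin φ).
The central angle between the endpoints is δ = arccos(p₁·p₂) ≈ 2.979 rad (170.7°).
Interpolate at f = 2/3 with slerp weights a = sin((1−f)δ)/sin δ ≈ 5.188, b = sin(fδ)/sin δ ≈ 5.666.
p = a·p₁ + b·p₂ ≈ (-0.160, 0.509, 0.846); φ = arcsin(p_z) ≈ 57.74°, λ = atan2(p_y, p_x) ≈ 107.46°.

≈ 57.7°N, 107.5°E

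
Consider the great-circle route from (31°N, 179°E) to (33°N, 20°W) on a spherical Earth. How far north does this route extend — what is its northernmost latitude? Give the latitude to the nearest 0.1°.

The great circle lies in the plane with unit normal n̂ = (p₁ × p₂)/|p₁ × p₂|.
Here n̂_z ≈ +0.255; the vertex latitude is φ_max = arccos|n̂_z| ≈ 75.2°.
Check via Clairaut: cos φ_max = |cos φ₁| · sin C = cos(31.0°)·sin(17.3°) ≈ 0.255, again giving ≈ 75.2°.

≈ 75.2°N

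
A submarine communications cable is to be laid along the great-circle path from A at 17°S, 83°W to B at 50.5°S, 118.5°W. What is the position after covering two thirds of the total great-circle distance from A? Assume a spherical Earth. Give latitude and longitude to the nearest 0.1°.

≈ 40.6°S, 103.1°W

From cos δ = sin φ₁ sin φ₂ + cos φ₁ cos φ₂ cos Δλ, the central angle is δ ≈ 0.766 rad (43.9°).
Interpolate at f = 2/3 with slerp weights a = sin((1−f)δ)/sin δ ≈ 0.364, b = sin(fδ)/sin δ ≈ 0.705.
p = a·p₁ + b·p₂ ≈ (-0.172, -0.740, -0.651); φ = arcsin(p_z) ≈ -40.58°, λ = atan2(p_y, p_x) ≈ -103.05°.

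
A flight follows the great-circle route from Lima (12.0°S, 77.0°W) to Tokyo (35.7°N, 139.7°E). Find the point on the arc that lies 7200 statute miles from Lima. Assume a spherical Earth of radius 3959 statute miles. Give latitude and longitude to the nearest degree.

Convert each endpoint to a unit vector on the sphere (x = cos φ cos λ, y = cos φ sin λ, z = sin φ).
The central angle between the endpoints is δ = arccos(p₁·p₂) ≈ 2.431 rad (139.3°). The total great-circle distance is δ·R ≈ 2.431 × 3959 ≈ 9626 mi, so the target fraction is f = 7200/9626 ≈ 0.748.
Interpolate at f ≈ 0.748 with slerp weights a = sin((1−f)δ)/sin δ ≈ 0.882, b = sin(fδ)/sin δ ≈ 1.487.
p = a·p₁ + b·p₂ ≈ (-0.727, -0.060, 0.684); φ = arcsin(p_z) ≈ 43.18°, λ = atan2(p_y, p_x) ≈ -175.31°.

≈ 43°N, 175°W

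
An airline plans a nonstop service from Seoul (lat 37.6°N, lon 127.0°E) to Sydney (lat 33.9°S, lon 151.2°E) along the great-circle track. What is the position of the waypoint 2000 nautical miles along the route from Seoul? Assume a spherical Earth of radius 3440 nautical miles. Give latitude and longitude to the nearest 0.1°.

The haversine formula gives a central angle δ ≈ 1.308 rad (75.0°) between the endpoints. The total great-circle distance is δ·R ≈ 1.308 × 3440 ≈ 4500 nmi, so the target fraction is f = 2000/4500 ≈ 0.444.
Interpolate at f ≈ 0.444 with slerp weights a = sin((1−f)δ)/sin δ ≈ 0.688, b = sin(fδ)/sin δ ≈ 0.569.
p = a·p₁ + b·p₂ ≈ (-0.742, 0.663, 0.103); φ = arcsin(p_z) ≈ 5.89°, λ = atan2(p_y, p_x) ≈ 138.22°.

≈ lat 5.9°N, lon 138.2°E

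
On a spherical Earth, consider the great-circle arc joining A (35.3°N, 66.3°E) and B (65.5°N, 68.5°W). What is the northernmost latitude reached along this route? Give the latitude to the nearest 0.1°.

The great circle lies in the plane with unit normal n̂ = (p₁ × p₂)/|p₁ × p₂|.
Here n̂_z ≈ -0.251; the vertex latitude is φ_max = arccos|n̂_z| ≈ 75.5°.

≈ 75.5°N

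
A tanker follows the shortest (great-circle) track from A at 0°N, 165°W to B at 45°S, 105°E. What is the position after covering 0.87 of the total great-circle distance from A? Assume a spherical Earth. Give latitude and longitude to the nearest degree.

≈ 44°S, 121°E

From cos δ = sin φ₁ sin φ₂ + cos φ₁ cos φ₂ cos Δλ, the central angle is δ ≈ 1.571 rad (90.0°).
Interpolate at f = 0.87 with slerp weights a = sin((1−f)δ)/sin δ ≈ 0.203, b = sin(fδ)/sin δ ≈ 0.979.
p = a·p₁ + b·p₂ ≈ (-0.375, 0.616, -0.692); φ = arcsin(p_z) ≈ -43.82°, λ = atan2(p_y, p_x) ≈ 121.32°.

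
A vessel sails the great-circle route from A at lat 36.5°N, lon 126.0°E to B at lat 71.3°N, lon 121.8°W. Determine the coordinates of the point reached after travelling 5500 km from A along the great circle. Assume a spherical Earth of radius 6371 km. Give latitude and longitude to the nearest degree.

Convert each endpoint to a unit vector on the sphere (x = cos φ cos λ, y = cos φ sin λ, z = sin φ).
The central angle between the endpoints is δ = arccos(p₁·p₂) ≈ 1.086 rad (62.2°). The total great-circle distance is δ·R ≈ 1.086 × 6371 ≈ 6919 km, so the target fraction is f = 5500/6919 ≈ 0.795.
Interpolate at f ≈ 0.795 with slerp weights a = sin((1−f)δ)/sin δ ≈ 0.250, b = sin(fδ)/sin δ ≈ 0.859.
p = a·p₁ + b·p₂ ≈ (-0.263, -0.072, 0.962); φ = arcsin(p_z) ≈ 74.18°, λ = atan2(p_y, p_x) ≈ -164.75°.

≈ lat 74°N, lon 165°W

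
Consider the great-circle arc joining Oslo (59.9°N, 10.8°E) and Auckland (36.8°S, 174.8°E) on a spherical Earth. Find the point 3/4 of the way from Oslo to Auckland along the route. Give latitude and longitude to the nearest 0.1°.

From cos δ = sin φ₁ sin φ₂ + cos φ₁ cos φ₂ cos Δλ, the central angle is δ ≈ 2.700 rad (154.7°).
Interpolate at f = 3/4 with slerp weights a = sin((1−f)δ)/sin δ ≈ 1.464, b = sin(fδ)/sin δ ≈ 2.104.
p = a·p₁ + b·p₂ ≈ (-0.957, 0.290, 0.006); φ = arcsin(p_z) ≈ 0.34°, λ = atan2(p_y, p_x) ≈ 163.13°.

≈ 0.3°N, 163.1°E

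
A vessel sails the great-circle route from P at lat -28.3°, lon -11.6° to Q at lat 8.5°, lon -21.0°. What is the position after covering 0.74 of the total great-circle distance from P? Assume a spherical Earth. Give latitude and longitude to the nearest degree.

The haversine formula gives a central angle δ ≈ 0.662 rad (37.9°) between the endpoints.
Interpolate at f = 0.74 with slerp weights a = sin((1−f)δ)/sin δ ≈ 0.279, b = sin(fδ)/sin δ ≈ 0.765.
p = a·p₁ + b·p₂ ≈ (0.947, -0.321, -0.019); φ = arcsin(p_z) ≈ -1.09°, λ = atan2(p_y, p_x) ≈ -18.70°.

≈ lat -1°, lon -19°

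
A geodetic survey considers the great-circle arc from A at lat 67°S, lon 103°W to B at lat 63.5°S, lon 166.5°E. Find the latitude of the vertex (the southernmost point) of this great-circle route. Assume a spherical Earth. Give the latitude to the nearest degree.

The great circle lies in the plane with unit normal n̂ = (p₁ × p₂)/|p₁ × p₂|.
Here n̂_z ≈ -0.306; the vertex latitude is φ_max = arccos|n̂_z| ≈ 72.2°.

≈ 72°S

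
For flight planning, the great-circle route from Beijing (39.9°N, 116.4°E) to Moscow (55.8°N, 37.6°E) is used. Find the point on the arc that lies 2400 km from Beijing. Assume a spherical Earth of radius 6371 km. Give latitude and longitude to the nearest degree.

From cos δ = sin φ₁ sin φ₂ + cos φ₁ cos φ₂ cos Δλ, the central angle is δ ≈ 0.909 rad (52.1°). The total great-circle distance is δ·R ≈ 0.909 × 6371 ≈ 5793 km, so the target fraction is f = 2400/5793 ≈ 0.414.
Interpolate at f ≈ 0.414 with slerp weights a = sin((1−f)δ)/sin δ ≈ 0.644, b = sin(fδ)/sin δ ≈ 0.466.
p = a·p₁ + b·p₂ ≈ (-0.012, 0.602, 0.798); φ = arcsin(p_z) ≈ 52.97°, λ = atan2(p_y, p_x) ≈ 91.13°.

≈ (53°N, 91°E)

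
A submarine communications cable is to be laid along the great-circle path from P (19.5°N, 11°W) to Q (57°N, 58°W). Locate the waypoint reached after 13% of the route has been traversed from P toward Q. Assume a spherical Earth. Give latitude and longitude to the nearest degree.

The haversine formula gives a central angle δ ≈ 0.889 rad (50.9°) between the endpoints.
Interpolate at f = 0.13 with slerp weights a = sin((1−f)δ)/sin δ ≈ 0.900, b = sin(fδ)/sin δ ≈ 0.149.
p = a·p₁ + b·p₂ ≈ (0.875, -0.230, 0.425); φ = arcsin(p_z) ≈ 25.14°, λ = atan2(p_y, p_x) ≈ -14.75°.

≈ (25°N, 15°W)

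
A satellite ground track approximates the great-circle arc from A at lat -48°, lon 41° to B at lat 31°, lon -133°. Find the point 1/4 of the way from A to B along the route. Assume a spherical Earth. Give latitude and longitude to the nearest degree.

From cos δ = sin φ₁ sin φ₂ + cos φ₁ cos φ₂ cos Δλ, the central angle is δ ≈ 2.834 rad (162.4°).
Interpolate at f = 1/4 with slerp weights a = sin((1−f)δ)/sin δ ≈ 2.810, b = sin(fδ)/sin δ ≈ 2.152.
p = a·p₁ + b·p₂ ≈ (0.161, -0.115, -0.980); φ = arcsin(p_z) ≈ -78.57°, λ = atan2(p_y, p_x) ≈ -35.53°.

≈ lat -79°, lon -36°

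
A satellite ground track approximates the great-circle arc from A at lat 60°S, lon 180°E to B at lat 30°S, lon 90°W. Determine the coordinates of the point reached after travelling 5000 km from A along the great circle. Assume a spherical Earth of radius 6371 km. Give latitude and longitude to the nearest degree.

Convert each endpoint to a unit vector on the sphere (x = cos φ cos λ, y = cos φ sin λ, z = sin φ).
The central angle between the endpoints is δ = arccos(p₁·p₂) ≈ 1.123 rad (64.3°). The total great-circle distance is δ·R ≈ 1.123 × 6371 ≈ 7154 km, so the target fraction is f = 5000/7154 ≈ 0.699.
Interpolate at f ≈ 0.699 with slerp weights a = sin((1−f)δ)/sin δ ≈ 0.368, b = sin(fδ)/sin δ ≈ 0.784.
p = a·p₁ + b·p₂ ≈ (-0.184, -0.679, -0.711); φ = arcsin(p_z) ≈ -45.29°, λ = atan2(p_y, p_x) ≈ -105.16°.

≈ lat 45°S, lon 105°W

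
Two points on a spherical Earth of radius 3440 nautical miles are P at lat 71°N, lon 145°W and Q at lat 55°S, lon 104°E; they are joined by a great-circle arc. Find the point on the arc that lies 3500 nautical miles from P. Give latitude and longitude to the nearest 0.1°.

≈ lat 27.4°N, lon 143.3°E

From cos δ = sin φ₁ sin φ₂ + cos φ₁ cos φ₂ cos Δλ, the central angle is δ ≈ 2.571 rad (147.3°). The total great-circle distance is δ·R ≈ 2.571 × 3440 ≈ 8843 nmi, so the target fraction is f = 3500/8843 ≈ 0.396.
Interpolate at f ≈ 0.396 with slerp weights a = sin((1−f)δ)/sin δ ≈ 1.850, b = sin(fδ)/sin δ ≈ 1.574.
p = a·p₁ + b·p₂ ≈ (-0.712, 0.531, 0.460); φ = arcsin(p_z) ≈ 27.38°, λ = atan2(p_y, p_x) ≈ 143.30°.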